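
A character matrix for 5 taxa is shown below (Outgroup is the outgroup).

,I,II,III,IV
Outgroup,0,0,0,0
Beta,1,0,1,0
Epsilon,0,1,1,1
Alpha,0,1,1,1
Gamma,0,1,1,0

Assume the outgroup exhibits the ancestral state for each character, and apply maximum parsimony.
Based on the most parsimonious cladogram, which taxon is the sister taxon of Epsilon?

The outgroup has state '0' for every character, so '1' is the derived state throughout.
I (derived state '1') is unique to Beta (autapomorphy; uninformative for grouping).
II (derived state '1') is shared by Alpha, Epsilon, and Gamma — a synapomorphy uniting that clade.
All ingroup taxa share the derived state '1' for III; it defines the ingroup but does not resolve relationships within it.
IV (derived state '1') is shared by Alpha and Epsilon — a synapomorphy uniting that clade.
Most parsimonious ingroup topology: (Beta,((Epsilon,Alpha),Gamma)).
Epsilon and Alpha form a cherry on this tree, so they are sister taxa.

Alpha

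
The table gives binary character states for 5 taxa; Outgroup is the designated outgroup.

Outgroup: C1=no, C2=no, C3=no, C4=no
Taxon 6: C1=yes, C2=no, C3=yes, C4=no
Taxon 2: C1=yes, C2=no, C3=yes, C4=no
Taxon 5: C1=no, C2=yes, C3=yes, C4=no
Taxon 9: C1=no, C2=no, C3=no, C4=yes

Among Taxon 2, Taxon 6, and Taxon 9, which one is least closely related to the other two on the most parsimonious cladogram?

The outgroup has state 'no' for every character, so 'yes' is the derived state throughout.
Only Taxon 2 and Taxon 6 show the derived state 'yes' for C1, supporting them as a clade.
C2 (derived state 'yes') is unique to Taxon 5 (autapomorphy; uninformative for grouping).
C3: derived state 'yes' in Taxon 2, Taxon 5, and Taxon 6 only — synapomorphy for {Taxon 2, Taxon 5, Taxon 6}.
C4 (derived state 'yes') is unique to Taxon 9 (autapomorphy; uninformative for grouping).
Most parsimonious ingroup topology: (((Taxon 6,Taxon 2),Taxon 5),Taxon 9).
Taxon 2 and Taxon 6 share a more recent common ancestor with each other than either does with Taxon 9, so Taxon 9 is the least closely related of the three.

Taxon 9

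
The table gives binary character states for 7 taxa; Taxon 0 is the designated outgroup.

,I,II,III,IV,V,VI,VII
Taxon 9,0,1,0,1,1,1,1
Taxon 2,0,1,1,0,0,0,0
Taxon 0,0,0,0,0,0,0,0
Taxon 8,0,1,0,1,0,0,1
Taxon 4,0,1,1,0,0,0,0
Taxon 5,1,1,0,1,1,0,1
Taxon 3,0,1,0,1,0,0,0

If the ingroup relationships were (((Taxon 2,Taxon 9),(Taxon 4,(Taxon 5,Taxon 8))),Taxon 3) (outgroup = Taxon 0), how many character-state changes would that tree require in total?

Map each character onto (((Taxon 2,Taxon 9),(Taxon 4,(Taxon 5,Taxon 8))),Taxon 3) (rooted by Taxon 0) and count the minimum state changes it requires (Fitch parsimony):
I: 1; II: 1; III: 2; IV: 3; V: 2; VI: 1; VII: 2.
Total tree length = 12.

12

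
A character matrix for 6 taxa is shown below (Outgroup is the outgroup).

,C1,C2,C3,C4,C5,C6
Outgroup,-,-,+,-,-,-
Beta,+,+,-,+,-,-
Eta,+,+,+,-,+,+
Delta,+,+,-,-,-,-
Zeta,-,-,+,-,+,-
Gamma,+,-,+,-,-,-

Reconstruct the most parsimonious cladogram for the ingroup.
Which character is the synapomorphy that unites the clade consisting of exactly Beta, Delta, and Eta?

C2

Character polarity is set by the outgroup: the derived state is whichever differs from the outgroup's state, so for C3 the derived state is '-', and for the remaining characters it is '+'.
Only Beta, Delta, Eta, and Gamma show the derived state '+' for C1, supporting them as a clade.
Only Beta, Delta, and Eta show the derived state '+' for C2, supporting them as a clade.
C3 (derived state '-') is shared by Beta and Delta — a synapomorphy uniting that clade.
C4: derived state '+' in Beta only — an autapomorphy, so it tells us nothing about relationships among taxa.
C5 groups Eta and Zeta, which is incompatible with the clades supported by the remaining characters; treating it as convergent (homoplasy) costs fewer steps than any alternative tree.
C6: derived state '+' in Eta only — an autapomorphy, so it tells us nothing about relationships among taxa.
Most parsimonious ingroup topology: ((((Beta,Delta),Eta),Gamma),Zeta).
The clade {Beta, Delta, Eta} is supported by C2: its derived state '+' occurs in exactly those taxa and in no other taxon (including the outgroup).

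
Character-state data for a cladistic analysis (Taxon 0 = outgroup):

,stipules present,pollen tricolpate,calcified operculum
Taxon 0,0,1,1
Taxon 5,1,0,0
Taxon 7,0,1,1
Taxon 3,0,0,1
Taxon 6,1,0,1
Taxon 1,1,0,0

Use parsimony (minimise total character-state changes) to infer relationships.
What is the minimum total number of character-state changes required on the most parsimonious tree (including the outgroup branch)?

3

Character polarity is set by the outgroup: the derived state is whichever differs from the outgroup's state, so for pollen tricolpate, calcified operculum the derived state is '0', and for the remaining characters it is '1'.
Only Taxon 1, Taxon 5, and Taxon 6 show the derived state '1' for stipules present, supporting them as a clade.
Only Taxon 1, Taxon 3, Taxon 5, and Taxon 6 show the derived state '0' for pollen tricolpate, supporting them as a clade.
Only Taxon 1 and Taxon 5 show the derived state '0' for calcified operculum, supporting them as a clade.
Most parsimonious ingroup topology: ((((Taxon 5,Taxon 1),Taxon 6),Taxon 3),Taxon 7).
Changes per character on this tree: stipules present: 1; pollen tricolpate: 1; calcified operculum: 1.
Total = 3.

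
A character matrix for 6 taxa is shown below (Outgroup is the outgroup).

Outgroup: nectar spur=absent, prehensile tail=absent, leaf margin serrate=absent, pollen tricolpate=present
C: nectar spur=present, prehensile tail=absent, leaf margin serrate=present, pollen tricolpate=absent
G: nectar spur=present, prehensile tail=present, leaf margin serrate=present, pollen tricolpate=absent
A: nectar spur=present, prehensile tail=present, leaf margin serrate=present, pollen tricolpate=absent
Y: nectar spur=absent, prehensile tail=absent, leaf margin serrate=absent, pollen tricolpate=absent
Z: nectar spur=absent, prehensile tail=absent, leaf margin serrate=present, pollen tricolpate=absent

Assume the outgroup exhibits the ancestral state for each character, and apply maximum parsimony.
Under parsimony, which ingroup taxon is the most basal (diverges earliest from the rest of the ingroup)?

Character polarity is set by the outgroup: the derived state is whichever differs from the outgroup's state, so for pollen tricolpate the derived state is 'absent', and for the remaining characters it is 'present'.
nectar spur: derived state 'present' in A, C, and G only — synapomorphy for {A, C, G}.
prehensile tail (derived state 'present') is shared by A and G — a synapomorphy uniting that clade.
Only A, C, G, and Z show the derived state 'present' for leaf margin serrate, supporting them as a clade.
All ingroup taxa share the derived state 'absent' for pollen tricolpate; it defines the ingroup but does not resolve relationships within it.
Most parsimonious ingroup topology: (((C,(G,A)),Z),Y).
Y is sister to the clade containing all other ingroup taxa, so it is the earliest-diverging (most basal) ingroup lineage.

Y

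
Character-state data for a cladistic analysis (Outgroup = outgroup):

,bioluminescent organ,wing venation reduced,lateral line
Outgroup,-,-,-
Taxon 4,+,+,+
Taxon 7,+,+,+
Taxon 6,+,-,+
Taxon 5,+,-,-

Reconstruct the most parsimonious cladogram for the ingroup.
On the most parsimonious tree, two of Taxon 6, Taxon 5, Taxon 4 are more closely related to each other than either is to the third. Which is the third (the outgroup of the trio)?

The outgroup has state '-' for every character, so '+' is the derived state throughout.
bioluminescent organ (derived state '+') is shared by all ingroup taxa — unites the whole ingroup.
wing venation reduced: derived state '+' in Taxon 4 and Taxon 7 only — synapomorphy for {Taxon 4, Taxon 7}.
lateral line (derived state '+') is shared by Taxon 4, Taxon 6, and Taxon 7 — a synapomorphy uniting that clade.
Most parsimonious ingroup topology: (((Taxon 4,Taxon 7),Taxon 6),Taxon 5).
Taxon 4 and Taxon 6 share a more recent common ancestor with each other than either does with Taxon 5, so Taxon 5 is the least closely related of the three.

Taxon 5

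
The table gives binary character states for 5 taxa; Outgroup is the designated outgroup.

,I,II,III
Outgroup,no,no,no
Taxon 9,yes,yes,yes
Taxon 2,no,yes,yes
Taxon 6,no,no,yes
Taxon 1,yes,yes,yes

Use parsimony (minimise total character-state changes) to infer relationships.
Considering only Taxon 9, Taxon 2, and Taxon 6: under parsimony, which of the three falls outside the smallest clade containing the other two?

The outgroup has state 'no' for every character, so 'yes' is the derived state throughout.
I: derived state 'yes' in Taxon 1 and Taxon 9 only — synapomorphy for {Taxon 1, Taxon 9}.
Only Taxon 1, Taxon 2, and Taxon 9 show the derived state 'yes' for II, supporting them as a clade.
III (derived state 'yes') is shared by all ingroup taxa — unites the whole ingroup.
Most parsimonious ingroup topology: (((Taxon 9,Taxon 1),Taxon 2),Taxon 6).
Taxon 2 and Taxon 9 share a more recent common ancestor with each other than either does with Taxon 6, so Taxon 6 is the least closely related of the three.

Taxon 6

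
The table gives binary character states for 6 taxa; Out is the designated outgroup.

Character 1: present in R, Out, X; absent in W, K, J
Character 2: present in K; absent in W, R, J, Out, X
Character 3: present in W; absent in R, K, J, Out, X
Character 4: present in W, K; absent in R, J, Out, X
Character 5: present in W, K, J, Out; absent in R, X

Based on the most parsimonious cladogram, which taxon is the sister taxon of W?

Character polarity is set by the outgroup: the derived state is whichever differs from the outgroup's state, so for Character 1, Character 5 the derived state is 'absent', and for the remaining characters it is 'present'.
Character 1 (derived state 'absent') is shared by J, K, and W — a synapomorphy uniting that clade.
Character 2 (derived state 'present') is unique to K (autapomorphy; uninformative for grouping).
Character 3: derived state 'present' in W only — an autapomorphy, so it tells us nothing about relationships among taxa.
Character 4 (derived state 'present') is shared by K and W — a synapomorphy uniting that clade.
Character 5 (derived state 'absent') is shared by R and X — a synapomorphy uniting that clade.
Most parsimonious ingroup topology: (((W,K),J),(R,X)).
W and K form a cherry on this tree, so they are sister taxa.

K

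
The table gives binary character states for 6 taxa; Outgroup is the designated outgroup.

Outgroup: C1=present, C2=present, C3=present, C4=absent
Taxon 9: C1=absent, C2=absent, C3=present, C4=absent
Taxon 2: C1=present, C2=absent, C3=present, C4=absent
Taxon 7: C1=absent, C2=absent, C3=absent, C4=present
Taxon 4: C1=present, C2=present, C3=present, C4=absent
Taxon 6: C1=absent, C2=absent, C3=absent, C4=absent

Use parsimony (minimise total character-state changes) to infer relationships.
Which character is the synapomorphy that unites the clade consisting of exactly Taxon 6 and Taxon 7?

C3

Character polarity is set by the outgroup: the derived state is whichever differs from the outgroup's state, so for C1, C2, C3 the derived state is 'absent', and for the remaining characters it is 'present'.
C1 (derived state 'absent') is shared by Taxon 6, Taxon 7, and Taxon 9 — a synapomorphy uniting that clade.
C2 (derived state 'absent') is shared by Taxon 2, Taxon 6, Taxon 7, and Taxon 9 — a synapomorphy uniting that clade.
Only Taxon 6 and Taxon 7 show the derived state 'absent' for C3, supporting them as a clade.
C4: derived state 'present' in Taxon 7 only — an autapomorphy, so it tells us nothing about relationships among taxa.
Most parsimonious ingroup topology: (((Taxon 9,(Taxon 7,Taxon 6)),Taxon 2),Taxon 4).
The clade {Taxon 6, Taxon 7} is supported by C3: its derived state 'absent' occurs in exactly those taxa and in no other taxon (including the outgroup).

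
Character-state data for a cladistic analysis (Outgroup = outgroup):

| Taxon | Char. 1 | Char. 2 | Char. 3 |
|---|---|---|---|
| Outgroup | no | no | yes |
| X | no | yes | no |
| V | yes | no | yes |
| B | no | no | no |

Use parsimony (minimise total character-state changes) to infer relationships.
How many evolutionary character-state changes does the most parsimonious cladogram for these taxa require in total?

3

Character polarity is set by the outgroup: the derived state is whichever differs from the outgroup's state, so for Char. 3 the derived state is 'no', and for the remaining characters it is 'yes'.
Char. 1: derived state 'yes' in V only — an autapomorphy, so it tells us nothing about relationships among taxa.
Char. 2 (derived state 'yes') is unique to X (autapomorphy; uninformative for grouping).
Only B and X show the derived state 'no' for Char. 3, supporting them as a clade.
Most parsimonious ingroup topology: ((X,B),V).
Changes per character on this tree: Char. 1: 1; Char. 2: 1; Char. 3: 1.
Total = 3.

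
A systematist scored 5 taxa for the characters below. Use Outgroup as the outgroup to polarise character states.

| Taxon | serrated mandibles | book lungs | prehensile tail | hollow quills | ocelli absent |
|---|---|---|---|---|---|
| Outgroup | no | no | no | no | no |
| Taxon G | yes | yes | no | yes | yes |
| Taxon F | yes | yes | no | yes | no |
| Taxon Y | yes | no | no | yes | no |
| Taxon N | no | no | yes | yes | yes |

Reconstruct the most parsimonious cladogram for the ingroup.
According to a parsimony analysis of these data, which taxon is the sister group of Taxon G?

The outgroup has state 'no' for every character, so 'yes' is the derived state throughout.
serrated mandibles: derived state 'yes' in Taxon F, Taxon G, and Taxon Y only — synapomorphy for {Taxon F, Taxon G, Taxon Y}.
book lungs: derived state 'yes' in Taxon F and Taxon G only — synapomorphy for {Taxon F, Taxon G}.
prehensile tail: derived state 'yes' in Taxon N only — an autapomorphy, so it tells us nothing about relationships among taxa.
hollow quills (derived state 'yes') is shared by all ingroup taxa — unites the whole ingroup.
ocelli absent groups Taxon G and Taxon N, which is incompatible with the clades supported by the remaining characters; treating it as convergent (homoplasy) costs fewer steps than any alternative tree.
Most parsimonious ingroup topology: (((Taxon G,Taxon F),Taxon Y),Taxon N).
Taxon G and Taxon F form a cherry on this tree, so they are sister taxa.

Taxon F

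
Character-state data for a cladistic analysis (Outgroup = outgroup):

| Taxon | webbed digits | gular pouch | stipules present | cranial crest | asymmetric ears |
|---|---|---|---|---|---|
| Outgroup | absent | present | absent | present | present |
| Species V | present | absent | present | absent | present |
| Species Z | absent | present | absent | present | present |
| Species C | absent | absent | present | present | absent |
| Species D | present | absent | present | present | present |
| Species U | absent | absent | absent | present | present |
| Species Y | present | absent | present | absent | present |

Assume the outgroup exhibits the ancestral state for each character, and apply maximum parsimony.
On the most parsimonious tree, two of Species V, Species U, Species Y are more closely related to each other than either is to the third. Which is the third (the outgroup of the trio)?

Character polarity is set by the outgroup: the derived state is whichever differs from the outgroup's state, so for gular pouch, cranial crest, asymmetric ears the derived state is 'absent', and for the remaining characters it is 'present'.
webbed digits: derived state 'present' in Species D, Species V, and Species Y only — synapomorphy for {Species D, Species V, Species Y}.
gular pouch (derived state 'absent') is shared by Species C, Species D, Species U, Species V, and Species Y — a synapomorphy uniting that clade.
stipules present (derived state 'present') is shared by Species C, Species D, Species V, and Species Y — a synapomorphy uniting that clade.
cranial crest: derived state 'absent' in Species V and Species Y only — synapomorphy for {Species V, Species Y}.
asymmetric ears: derived state 'absent' in Species C only — an autapomorphy, so it tells us nothing about relationships among taxa.
Most parsimonious ingroup topology: (((((Species V,Species Y),Species D),Species C),Species U),Species Z).
Species V and Species Y share a more recent common ancestor with each other than either does with Species U, so Species U is the least closely related of the three.

Species U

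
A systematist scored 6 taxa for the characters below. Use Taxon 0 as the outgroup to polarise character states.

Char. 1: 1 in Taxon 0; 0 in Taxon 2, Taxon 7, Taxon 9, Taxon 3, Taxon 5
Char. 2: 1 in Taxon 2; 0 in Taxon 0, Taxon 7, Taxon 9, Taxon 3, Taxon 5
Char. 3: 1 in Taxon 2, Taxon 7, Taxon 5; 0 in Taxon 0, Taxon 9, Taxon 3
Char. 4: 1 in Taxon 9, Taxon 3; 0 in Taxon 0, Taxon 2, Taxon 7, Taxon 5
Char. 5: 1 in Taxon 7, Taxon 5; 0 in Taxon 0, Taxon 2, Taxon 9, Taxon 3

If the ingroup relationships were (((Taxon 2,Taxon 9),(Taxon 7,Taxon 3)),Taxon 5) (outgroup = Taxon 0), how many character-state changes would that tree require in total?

Map each character onto (((Taxon 2,Taxon 9),(Taxon 7,Taxon 3)),Taxon 5) (rooted by Taxon 0) and count the minimum state changes it requires (Fitch parsimony):
Char. 1: 1; Char. 2: 1; Char. 3: 3; Char. 4: 2; Char. 5: 2.
Total tree length = 9.

9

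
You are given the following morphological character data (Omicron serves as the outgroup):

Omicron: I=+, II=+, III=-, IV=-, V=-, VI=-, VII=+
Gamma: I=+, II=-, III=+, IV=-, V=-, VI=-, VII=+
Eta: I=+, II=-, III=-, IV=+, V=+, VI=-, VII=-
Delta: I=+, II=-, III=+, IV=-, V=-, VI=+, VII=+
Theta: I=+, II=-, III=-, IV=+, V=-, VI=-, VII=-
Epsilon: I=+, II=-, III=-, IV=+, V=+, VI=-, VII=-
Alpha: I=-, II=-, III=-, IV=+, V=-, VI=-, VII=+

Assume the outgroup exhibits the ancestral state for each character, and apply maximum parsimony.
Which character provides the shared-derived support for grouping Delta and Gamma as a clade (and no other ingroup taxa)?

Character polarity is set by the outgroup: the derived state is whichever differs from the outgroup's state, so for I, II, VII the derived state is '-', and for the remaining characters it is '+'.
I (derived state '-') is unique to Alpha (autapomorphy; uninformative for grouping).
II (derived state '-') is shared by all ingroup taxa — unites the whole ingroup.
Only Delta and Gamma show the derived state '+' for III, supporting them as a clade.
IV: derived state '+' in Alpha, Epsilon, Eta, and Theta only — synapomorphy for {Alpha, Epsilon, Eta, Theta}.
V (derived state '+') is shared by Epsilon and Eta — a synapomorphy uniting that clade.
VI: derived state '+' in Delta only — an autapomorphy, so it tells us nothing about relationships among taxa.
VII: derived state '-' in Epsilon, Eta, and Theta only — synapomorphy for {Epsilon, Eta, Theta}.
Most parsimonious ingroup topology: ((Gamma,Delta),(((Eta,Epsilon),Theta),Alpha)).
The clade {Delta, Gamma} is supported by III: its derived state '+' occurs in exactly those taxa and in no other taxon (including the outgroup).

III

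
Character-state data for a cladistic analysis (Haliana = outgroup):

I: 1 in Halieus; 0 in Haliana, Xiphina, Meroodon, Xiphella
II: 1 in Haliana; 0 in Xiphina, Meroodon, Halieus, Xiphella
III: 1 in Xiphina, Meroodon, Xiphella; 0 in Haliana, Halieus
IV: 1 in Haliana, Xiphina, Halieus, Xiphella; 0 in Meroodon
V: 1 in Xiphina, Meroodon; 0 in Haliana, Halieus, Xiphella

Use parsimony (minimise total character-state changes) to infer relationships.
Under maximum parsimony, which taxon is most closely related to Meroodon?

Xiphina

Character polarity is set by the outgroup: the derived state is whichever differs from the outgroup's state, so for II, IV the derived state is '0', and for the remaining characters it is '1'.
I: derived state '1' in Halieus only — an autapomorphy, so it tells us nothing about relationships among taxa.
II (derived state '0') is shared by all ingroup taxa — unites the whole ingroup.
III (derived state '1') is shared by Meroodon, Xiphella, and Xiphina — a synapomorphy uniting that clade.
IV (derived state '0') is unique to Meroodon (autapomorphy; uninformative for grouping).
V: derived state '1' in Meroodon and Xiphina only — synapomorphy for {Meroodon, Xiphina}.
Most parsimonious ingroup topology: (((Xiphina,Meroodon),Xiphella),Halieus).
Meroodon and Xiphina form a cherry on this tree, so they are sister taxa.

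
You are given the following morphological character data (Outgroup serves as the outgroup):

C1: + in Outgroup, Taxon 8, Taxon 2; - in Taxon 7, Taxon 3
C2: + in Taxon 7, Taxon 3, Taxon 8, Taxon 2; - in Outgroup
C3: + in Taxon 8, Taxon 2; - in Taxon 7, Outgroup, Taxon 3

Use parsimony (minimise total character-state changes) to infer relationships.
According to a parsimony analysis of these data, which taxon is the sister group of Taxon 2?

Taxon 8

Character polarity is set by the outgroup: the derived state is whichever differs from the outgroup's state, so for C1 the derived state is '-', and for the remaining characters it is '+'.
Only Taxon 3 and Taxon 7 show the derived state '-' for C1, supporting them as a clade.
C2 (derived state '+') is shared by all ingroup taxa — unites the whole ingroup.
Only Taxon 2 and Taxon 8 show the derived state '+' for C3, supporting them as a clade.
Most parsimonious ingroup topology: ((Taxon 3,Taxon 7),(Taxon 8,Taxon 2)).
Taxon 2 and Taxon 8 form a cherry on this tree, so they are sister taxa.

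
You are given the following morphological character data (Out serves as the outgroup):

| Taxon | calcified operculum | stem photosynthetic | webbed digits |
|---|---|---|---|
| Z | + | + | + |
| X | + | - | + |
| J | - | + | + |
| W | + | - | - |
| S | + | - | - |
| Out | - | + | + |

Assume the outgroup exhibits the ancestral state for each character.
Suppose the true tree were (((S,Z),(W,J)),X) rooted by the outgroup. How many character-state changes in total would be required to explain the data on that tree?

7

Map each character onto (((S,Z),(W,J)),X) (rooted by Out) and count the minimum state changes it requires (Fitch parsimony):
calcified operculum: 2; stem photosynthetic: 3; webbed digits: 2.
Total tree length = 7.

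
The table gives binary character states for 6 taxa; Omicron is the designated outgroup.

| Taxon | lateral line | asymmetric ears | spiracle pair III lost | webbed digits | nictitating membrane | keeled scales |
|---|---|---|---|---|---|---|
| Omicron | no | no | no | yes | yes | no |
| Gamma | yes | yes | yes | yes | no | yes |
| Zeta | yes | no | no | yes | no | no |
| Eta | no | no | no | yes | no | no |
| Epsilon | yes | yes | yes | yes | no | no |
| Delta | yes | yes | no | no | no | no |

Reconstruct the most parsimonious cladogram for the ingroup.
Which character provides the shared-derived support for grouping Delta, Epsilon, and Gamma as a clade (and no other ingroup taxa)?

asymmetric ears

Character polarity is set by the outgroup: the derived state is whichever differs from the outgroup's state, so for webbed digits, nictitating membrane the derived state is 'no', and for the remaining characters it is 'yes'.
lateral line (derived state 'yes') is shared by Delta, Epsilon, Gamma, and Zeta — a synapomorphy uniting that clade.
asymmetric ears (derived state 'yes') is shared by Delta, Epsilon, and Gamma — a synapomorphy uniting that clade.
spiracle pair III lost (derived state 'yes') is shared by Epsilon and Gamma — a synapomorphy uniting that clade.
webbed digits (derived state 'no') is unique to Delta (autapomorphy; uninformative for grouping).
nictitating membrane (derived state 'no') is shared by all ingroup taxa — unites the whole ingroup.
keeled scales: derived state 'yes' in Gamma only — an autapomorphy, so it tells us nothing about relationships among taxa.
Most parsimonious ingroup topology: ((((Gamma,Epsilon),Delta),Zeta),Eta).
The clade {Delta, Epsilon, Gamma} is supported by asymmetric ears: its derived state 'yes' occurs in exactly those taxa and in no other taxon (including the outgroup).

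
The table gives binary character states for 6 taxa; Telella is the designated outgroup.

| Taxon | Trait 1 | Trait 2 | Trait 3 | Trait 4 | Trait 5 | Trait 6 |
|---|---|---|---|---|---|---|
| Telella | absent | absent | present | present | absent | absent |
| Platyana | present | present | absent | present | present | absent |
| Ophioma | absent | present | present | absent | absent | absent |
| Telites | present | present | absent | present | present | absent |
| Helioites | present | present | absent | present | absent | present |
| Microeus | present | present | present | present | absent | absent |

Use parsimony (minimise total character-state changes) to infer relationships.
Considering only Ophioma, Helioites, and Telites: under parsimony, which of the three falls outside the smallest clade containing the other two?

Character polarity is set by the outgroup: the derived state is whichever differs from the outgroup's state, so for Trait 3, Trait 4 the derived state is 'absent', and for the remaining characters it is 'present'.
Trait 1: derived state 'present' in Helioites, Microeus, Platyana, and Telites only — synapomorphy for {Helioites, Microeus, Platyana, Telites}.
Trait 2 (derived state 'present') is shared by all ingroup taxa — unites the whole ingroup.
Only Helioites, Platyana, and Telites show the derived state 'absent' for Trait 3, supporting them as a clade.
Trait 4: derived state 'absent' in Ophioma only — an autapomorphy, so it tells us nothing about relationships among taxa.
Trait 5: derived state 'present' in Platyana and Telites only — synapomorphy for {Platyana, Telites}.
Trait 6 (derived state 'present') is unique to Helioites (autapomorphy; uninformative for grouping).
Most parsimonious ingroup topology: ((((Platyana,Telites),Helioites),Microeus),Ophioma).
Telites and Helioites share a more recent common ancestor with each other than either does with Ophioma, so Ophioma is the least closely related of the three.

Ophioma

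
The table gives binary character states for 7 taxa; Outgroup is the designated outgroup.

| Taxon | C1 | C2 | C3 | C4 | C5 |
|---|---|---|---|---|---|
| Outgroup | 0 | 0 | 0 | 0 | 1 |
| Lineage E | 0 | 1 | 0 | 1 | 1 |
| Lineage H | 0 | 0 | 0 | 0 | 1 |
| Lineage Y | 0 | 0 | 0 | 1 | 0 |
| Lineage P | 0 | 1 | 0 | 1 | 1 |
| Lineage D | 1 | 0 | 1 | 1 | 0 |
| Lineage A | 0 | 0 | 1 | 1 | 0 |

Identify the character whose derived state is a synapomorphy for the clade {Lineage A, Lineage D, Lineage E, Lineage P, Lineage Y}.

Character polarity is set by the outgroup: the derived state is whichever differs from the outgroup's state, so for C5 the derived state is '0', and for the remaining characters it is '1'.
C1 (derived state '1') is unique to Lineage D (autapomorphy; uninformative for grouping).
C2: derived state '1' in Lineage E and Lineage P only — synapomorphy for {Lineage E, Lineage P}.
Only Lineage A and Lineage D show the derived state '1' for C3, supporting them as a clade.
C4 (derived state '1') is shared by Lineage A, Lineage D, Lineage E, Lineage P, and Lineage Y — a synapomorphy uniting that clade.
C5: derived state '0' in Lineage A, Lineage D, and Lineage Y only — synapomorphy for {Lineage A, Lineage D, Lineage Y}.
Most parsimonious ingroup topology: (((Lineage E,Lineage P),(Lineage Y,(Lineage D,Lineage A))),Lineage H).
The clade {Lineage A, Lineage D, Lineage E, Lineage P, Lineage Y} is supported by C4: its derived state '1' occurs in exactly those taxa and in no other taxon (including the outgroup).

C4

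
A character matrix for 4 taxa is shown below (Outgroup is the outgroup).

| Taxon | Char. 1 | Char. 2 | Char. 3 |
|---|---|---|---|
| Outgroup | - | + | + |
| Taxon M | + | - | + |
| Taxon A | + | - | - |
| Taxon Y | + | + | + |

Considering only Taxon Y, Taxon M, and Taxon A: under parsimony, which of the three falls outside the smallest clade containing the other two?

Character polarity is set by the outgroup: the derived state is whichever differs from the outgroup's state, so for Char. 2, Char. 3 the derived state is '-', and for the remaining characters it is '+'.
Char. 1 (derived state '+') is shared by all ingroup taxa — unites the whole ingroup.
Only Taxon A and Taxon M show the derived state '-' for Char. 2, supporting them as a clade.
Char. 3: derived state '-' in Taxon A only — an autapomorphy, so it tells us nothing about relationships among taxa.
Most parsimonious ingroup topology: ((Taxon M,Taxon A),Taxon Y).
Taxon A and Taxon M share a more recent common ancestor with each other than either does with Taxon Y, so Taxon Y is the least closely related of the three.

Taxon Y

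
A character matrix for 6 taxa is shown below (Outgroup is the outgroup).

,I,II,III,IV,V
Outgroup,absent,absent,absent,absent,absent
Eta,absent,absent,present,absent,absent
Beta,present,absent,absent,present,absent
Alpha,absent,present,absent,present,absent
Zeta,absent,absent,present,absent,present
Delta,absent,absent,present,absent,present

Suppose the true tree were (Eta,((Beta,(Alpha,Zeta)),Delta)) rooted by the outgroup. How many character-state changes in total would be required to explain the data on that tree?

Map each character onto (Eta,((Beta,(Alpha,Zeta)),Delta)) (rooted by Outgroup) and count the minimum state changes it requires (Fitch parsimony):
I: 1; II: 1; III: 3; IV: 2; V: 2.
Total tree length = 9.

9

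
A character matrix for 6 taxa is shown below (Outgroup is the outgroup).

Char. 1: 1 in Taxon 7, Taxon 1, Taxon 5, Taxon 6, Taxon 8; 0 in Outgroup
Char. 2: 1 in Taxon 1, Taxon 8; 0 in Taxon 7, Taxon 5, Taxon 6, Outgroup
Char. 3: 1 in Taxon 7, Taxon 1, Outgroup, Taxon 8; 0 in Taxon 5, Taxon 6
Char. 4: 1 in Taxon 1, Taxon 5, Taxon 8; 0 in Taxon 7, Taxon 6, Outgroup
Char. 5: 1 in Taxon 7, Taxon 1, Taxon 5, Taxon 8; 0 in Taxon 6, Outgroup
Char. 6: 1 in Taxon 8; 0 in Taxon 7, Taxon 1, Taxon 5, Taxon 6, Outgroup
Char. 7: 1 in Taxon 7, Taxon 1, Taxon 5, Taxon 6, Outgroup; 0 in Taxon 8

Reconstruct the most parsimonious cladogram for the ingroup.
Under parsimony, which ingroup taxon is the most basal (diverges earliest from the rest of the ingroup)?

Taxon 6

Character polarity is set by the outgroup: the derived state is whichever differs from the outgroup's state, so for Char. 3, Char. 7 the derived state is '0', and for the remaining characters it is '1'.
Char. 1 (derived state '1') is shared by all ingroup taxa — unites the whole ingroup.
Char. 2 (derived state '1') is shared by Taxon 1 and Taxon 8 — a synapomorphy uniting that clade.
Char. 3 groups Taxon 5 and Taxon 6, which is incompatible with the clades supported by the remaining characters; treating it as convergent (homoplasy) costs fewer steps than any alternative tree.
Only Taxon 1, Taxon 5, and Taxon 8 show the derived state '1' for Char. 4, supporting them as a clade.
Char. 5 (derived state '1') is shared by Taxon 1, Taxon 5, Taxon 7, and Taxon 8 — a synapomorphy uniting that clade.
Char. 6 (derived state '1') is unique to Taxon 8 (autapomorphy; uninformative for grouping).
Char. 7: derived state '0' in Taxon 8 only — an autapomorphy, so it tells us nothing about relationships among taxa.
Most parsimonious ingroup topology: ((((Taxon 1,Taxon 8),Taxon 5),Taxon 7),Taxon 6).
Taxon 6 is sister to the clade containing all other ingroup taxa, so it is the earliest-diverging (most basal) ingroup lineage.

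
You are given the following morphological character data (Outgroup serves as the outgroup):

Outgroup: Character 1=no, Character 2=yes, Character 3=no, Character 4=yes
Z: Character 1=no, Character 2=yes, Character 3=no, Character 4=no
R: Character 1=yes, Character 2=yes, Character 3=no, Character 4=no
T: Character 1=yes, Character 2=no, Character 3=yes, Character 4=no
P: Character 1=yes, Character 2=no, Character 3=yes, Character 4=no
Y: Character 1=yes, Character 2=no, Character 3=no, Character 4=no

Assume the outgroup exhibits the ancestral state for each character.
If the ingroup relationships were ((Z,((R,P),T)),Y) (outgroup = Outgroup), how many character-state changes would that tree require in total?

8

Map each character onto ((Z,((R,P),T)),Y) (rooted by Outgroup) and count the minimum state changes it requires (Fitch parsimony):
Character 1: 2; Character 2: 3; Character 3: 2; Character 4: 1.
Total tree length = 8.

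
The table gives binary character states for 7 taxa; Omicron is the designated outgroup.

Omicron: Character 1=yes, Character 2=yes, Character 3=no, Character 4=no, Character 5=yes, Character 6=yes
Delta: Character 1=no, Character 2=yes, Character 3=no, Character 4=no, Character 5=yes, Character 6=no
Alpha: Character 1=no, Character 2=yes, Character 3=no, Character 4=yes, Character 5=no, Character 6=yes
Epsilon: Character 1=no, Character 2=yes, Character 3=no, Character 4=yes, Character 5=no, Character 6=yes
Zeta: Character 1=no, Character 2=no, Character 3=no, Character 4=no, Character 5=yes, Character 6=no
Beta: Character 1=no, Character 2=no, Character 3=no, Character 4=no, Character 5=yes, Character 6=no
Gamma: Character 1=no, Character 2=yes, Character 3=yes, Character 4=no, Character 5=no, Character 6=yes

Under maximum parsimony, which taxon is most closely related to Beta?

Zeta

Character polarity is set by the outgroup: the derived state is whichever differs from the outgroup's state, so for Character 1, Character 2, Character 5, Character 6 the derived state is 'no', and for the remaining characters it is 'yes'.
Character 1 (derived state 'no') is shared by all ingroup taxa — unites the whole ingroup.
Character 2 (derived state 'no') is shared by Beta and Zeta — a synapomorphy uniting that clade.
Character 3 (derived state 'yes') is unique to Gamma (autapomorphy; uninformative for grouping).
Only Alpha and Epsilon show the derived state 'yes' for Character 4, supporting them as a clade.
Character 5 (derived state 'no') is shared by Alpha, Epsilon, and Gamma — a synapomorphy uniting that clade.
Character 6 (derived state 'no') is shared by Beta, Delta, and Zeta — a synapomorphy uniting that clade.
Most parsimonious ingroup topology: ((Delta,(Zeta,Beta)),((Alpha,Epsilon),Gamma)).
Beta and Zeta form a cherry on this tree, so they are sister taxa.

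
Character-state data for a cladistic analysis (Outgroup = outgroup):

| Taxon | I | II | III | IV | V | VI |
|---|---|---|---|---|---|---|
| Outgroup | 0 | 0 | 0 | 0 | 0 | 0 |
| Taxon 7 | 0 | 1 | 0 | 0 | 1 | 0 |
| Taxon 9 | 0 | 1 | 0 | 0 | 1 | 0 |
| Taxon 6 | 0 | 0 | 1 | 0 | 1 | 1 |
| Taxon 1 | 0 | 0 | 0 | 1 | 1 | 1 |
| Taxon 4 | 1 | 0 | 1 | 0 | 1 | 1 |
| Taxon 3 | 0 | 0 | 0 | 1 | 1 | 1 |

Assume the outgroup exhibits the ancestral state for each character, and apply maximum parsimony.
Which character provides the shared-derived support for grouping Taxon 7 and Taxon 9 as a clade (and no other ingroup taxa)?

II

The outgroup has state '0' for every character, so '1' is the derived state throughout.
I: derived state '1' in Taxon 4 only — an autapomorphy, so it tells us nothing about relationships among taxa.
II: derived state '1' in Taxon 7 and Taxon 9 only — synapomorphy for {Taxon 7, Taxon 9}.
III (derived state '1') is shared by Taxon 4 and Taxon 6 — a synapomorphy uniting that clade.
IV: derived state '1' in Taxon 1 and Taxon 3 only — synapomorphy for {Taxon 1, Taxon 3}.
All ingroup taxa share the derived state '1' for V; it defines the ingroup but does not resolve relationships within it.
VI: derived state '1' in Taxon 1, Taxon 3, Taxon 4, and Taxon 6 only — synapomorphy for {Taxon 1, Taxon 3, Taxon 4, Taxon 6}.
Most parsimonious ingroup topology: ((Taxon 7,Taxon 9),((Taxon 6,Taxon 4),(Taxon 1,Taxon 3))).
The clade {Taxon 7, Taxon 9} is supported by II: its derived state '1' occurs in exactly those taxa and in no other taxon (including the outgroup).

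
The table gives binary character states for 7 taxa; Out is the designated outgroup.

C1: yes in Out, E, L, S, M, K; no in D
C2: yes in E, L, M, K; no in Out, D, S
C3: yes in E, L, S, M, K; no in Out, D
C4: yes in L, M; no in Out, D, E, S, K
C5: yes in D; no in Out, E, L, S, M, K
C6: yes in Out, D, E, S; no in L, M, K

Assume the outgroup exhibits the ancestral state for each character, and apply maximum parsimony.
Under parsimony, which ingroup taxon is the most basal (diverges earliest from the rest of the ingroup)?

D

Character polarity is set by the outgroup: the derived state is whichever differs from the outgroup's state, so for C1, C6 the derived state is 'no', and for the remaining characters it is 'yes'.
C1: derived state 'no' in D only — an autapomorphy, so it tells us nothing about relationships among taxa.
C2: derived state 'yes' in E, K, L, and M only — synapomorphy for {E, K, L, M}.
C3 (derived state 'yes') is shared by E, K, L, M, and S — a synapomorphy uniting that clade.
C4: derived state 'yes' in L and M only — synapomorphy for {L, M}.
C5: derived state 'yes' in D only — an autapomorphy, so it tells us nothing about relationships among taxa.
C6 (derived state 'no') is shared by K, L, and M — a synapomorphy uniting that clade.
Most parsimonious ingroup topology: (D,((E,((L,M),K)),S)).
D is sister to the clade containing all other ingroup taxa, so it is the earliest-diverging (most basal) ingroup lineage.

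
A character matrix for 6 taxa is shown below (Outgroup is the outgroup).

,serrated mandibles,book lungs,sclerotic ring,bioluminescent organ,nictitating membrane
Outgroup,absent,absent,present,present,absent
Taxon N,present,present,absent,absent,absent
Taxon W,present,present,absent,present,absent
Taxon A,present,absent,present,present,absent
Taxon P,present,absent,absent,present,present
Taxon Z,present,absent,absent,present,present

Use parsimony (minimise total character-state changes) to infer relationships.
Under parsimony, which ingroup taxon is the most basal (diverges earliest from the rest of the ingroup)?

Taxon A

Character polarity is set by the outgroup: the derived state is whichever differs from the outgroup's state, so for sclerotic ring, bioluminescent organ the derived state is 'absent', and for the remaining characters it is 'present'.
All ingroup taxa share the derived state 'present' for serrated mandibles; it defines the ingroup but does not resolve relationships within it.
Only Taxon N and Taxon W show the derived state 'present' for book lungs, supporting them as a clade.
sclerotic ring: derived state 'absent' in Taxon N, Taxon P, Taxon W, and Taxon Z only — synapomorphy for {Taxon N, Taxon P, Taxon W, Taxon Z}.
bioluminescent organ: derived state 'absent' in Taxon N only — an autapomorphy, so it tells us nothing about relationships among taxa.
nictitating membrane (derived state 'present') is shared by Taxon P and Taxon Z — a synapomorphy uniting that clade.
Most parsimonious ingroup topology: (((Taxon N,Taxon W),(Taxon P,Taxon Z)),Taxon A).
Taxon A is sister to the clade containing all other ingroup taxa, so it is the earliest-diverging (most basal) ingroup lineage.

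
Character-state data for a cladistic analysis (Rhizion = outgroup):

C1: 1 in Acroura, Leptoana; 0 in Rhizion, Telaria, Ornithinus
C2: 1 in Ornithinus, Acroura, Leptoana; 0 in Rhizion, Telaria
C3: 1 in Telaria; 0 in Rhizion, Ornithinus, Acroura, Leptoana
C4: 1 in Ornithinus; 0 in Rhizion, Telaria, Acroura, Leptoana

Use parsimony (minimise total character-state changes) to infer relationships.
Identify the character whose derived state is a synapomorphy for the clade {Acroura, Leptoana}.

The outgroup has state '0' for every character, so '1' is the derived state throughout.
C1 (derived state '1') is shared by Acroura and Leptoana — a synapomorphy uniting that clade.
Only Acroura, Leptoana, and Ornithinus show the derived state '1' for C2, supporting them as a clade.
C3 (derived state '1') is unique to Telaria (autapomorphy; uninformative for grouping).
C4: derived state '1' in Ornithinus only — an autapomorphy, so it tells us nothing about relationships among taxa.
Most parsimonious ingroup topology: (Telaria,(Ornithinus,(Acroura,Leptoana))).
The clade {Acroura, Leptoana} is supported by C1: its derived state '1' occurs in exactly those taxa and in no other taxon (including the outgroup).

C1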